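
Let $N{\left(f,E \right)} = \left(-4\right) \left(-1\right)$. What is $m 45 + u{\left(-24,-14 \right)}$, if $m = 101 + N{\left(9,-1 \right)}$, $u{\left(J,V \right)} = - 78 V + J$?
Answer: $5793$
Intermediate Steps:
$N{\left(f,E \right)} = 4$
$u{\left(J,V \right)} = J - 78 V$
$m = 105$ ($m = 101 + 4 = 105$)
$m 45 + u{\left(-24,-14 \right)} = 105 \cdot 45 - -1068 = 4725 + \left(-24 + 1092\right) = 4725 + 1068 = 5793$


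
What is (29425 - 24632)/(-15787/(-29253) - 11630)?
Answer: -140209629/340196603 ≈ -0.41214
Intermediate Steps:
(29425 - 24632)/(-15787/(-29253) - 11630) = 4793/(-15787*(-1/29253) - 11630) = 4793/(15787/29253 - 11630) = 4793/(-340196603/29253) = 4793*(-29253/340196603) = -140209629/340196603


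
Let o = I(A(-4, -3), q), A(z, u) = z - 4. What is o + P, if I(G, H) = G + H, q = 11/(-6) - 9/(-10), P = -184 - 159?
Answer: -5279/15 ≈ -351.93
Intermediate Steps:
P = -343
A(z, u) = -4 + z
q = -14/15 (q = 11*(-⅙) - 9*(-⅒) = -11/6 + 9/10 = -14/15 ≈ -0.93333)
o = -134/15 (o = (-4 - 4) - 14/15 = -8 - 14/15 = -134/15 ≈ -8.9333)
o + P = -134/15 - 343 = -5279/15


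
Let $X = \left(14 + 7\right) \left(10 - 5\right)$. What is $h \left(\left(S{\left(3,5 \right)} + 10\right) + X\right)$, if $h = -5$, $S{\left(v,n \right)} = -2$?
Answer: $-565$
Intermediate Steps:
$X = 105$ ($X = 21 \cdot 5 = 105$)
$h \left(\left(S{\left(3,5 \right)} + 10\right) + X\right) = - 5 \left(\left(-2 + 10\right) + 105\right) = - 5 \left(8 + 105\right) = \left(-5\right) 113 = -565$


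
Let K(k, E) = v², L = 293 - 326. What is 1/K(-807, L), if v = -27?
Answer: 1/729 ≈ 0.0013717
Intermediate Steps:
L = -33
K(k, E) = 729 (K(k, E) = (-27)² = 729)
1/K(-807, L) = 1/729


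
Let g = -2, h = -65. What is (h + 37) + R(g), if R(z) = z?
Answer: -30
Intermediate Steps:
(h + 37) + R(g) = (-65 + 37) - 2 = -28 - 2 = -30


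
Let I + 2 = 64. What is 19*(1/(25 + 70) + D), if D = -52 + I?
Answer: 951/5 ≈ 190.20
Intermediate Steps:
I = 62 (I = -2 + 64 = 62)
D = 10 (D = -52 + 62 = 10)
19*(1/(25 + 70) + D) = 19*(1/(25 + 70) + 10) = 19*(1/95 + 10) = 19*(951/95) = 951/5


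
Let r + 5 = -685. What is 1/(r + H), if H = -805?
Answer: -1/1495 ≈ -0.00066890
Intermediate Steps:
r = -690 (r = -5 - 685 = -690)
1/(r + H) = 1/(-690 - 805) = 1/(-1495) = -1/1495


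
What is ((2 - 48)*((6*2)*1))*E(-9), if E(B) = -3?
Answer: 1656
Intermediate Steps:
((2 - 48)*((6*2)*1))*E(-9) = ((2 - 48)*((6*2)*1))*(-3) = -552*(-3) = 1656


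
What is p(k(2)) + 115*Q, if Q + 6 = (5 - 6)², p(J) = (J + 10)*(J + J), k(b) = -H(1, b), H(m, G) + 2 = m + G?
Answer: -593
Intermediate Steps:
H(m, G) = -2 + G + m (H(m, G) = -2 + (m + G) = -2 + (G + m) = -2 + G + m)
k(b) = 1 - b (k(b) = -(-2 + b + 1) = -(-1 + b) = 1 - b)
p(J) = 2*J*(10 + J) (p(J) = (10 + J)*(2*J) = 2*J*(10 + J))
Q = -5 (Q = -6 + (5 - 6)² = -6 + (-1)² = -6 + 1 = -5)
p(k(2)) + 115*Q = 2*(1 - 1*2)*(10 + (1 - 1*2)) + 115*(-5) = 2*(1 - 2)*(10 + (1 - 2)) - 575 = 2*(-1)*(10 - 1) - 575 = 2*(-1)*9 - 575 = -18 - 575 = -593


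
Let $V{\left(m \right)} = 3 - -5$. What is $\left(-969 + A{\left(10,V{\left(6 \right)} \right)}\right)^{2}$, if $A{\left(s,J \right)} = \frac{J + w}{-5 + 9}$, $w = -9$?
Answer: $\frac{15031129}{16} \approx 9.3945 \cdot 10^{5}$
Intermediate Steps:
$V{\left(m \right)} = 8$ ($V{\left(m \right)} = 3 + 5 = 8$)
$A{\left(s,J \right)} = - \frac{9}{4} + \frac{J}{4}$ ($A{\left(s,J \right)} = \frac{J - 9}{-5 + 9} = \frac{-9 + J}{4} = \left(-9 + J\right) \frac{1}{4} = - \frac{9}{4} + \frac{J}{4}$)
$\left(-969 + A{\left(10,V{\left(6 \right)} \right)}\right)^{2} = \left(-969 + \left(- \frac{9}{4} + \frac{1}{4} \cdot 8\right)\right)^{2} = \left(-969 + \left(- \frac{9}{4} + 2\right)\right)^{2} = \left(-969 - \frac{1}{4}\right)^{2} = \left(- \frac{3877}{4}\right)^{2} = \frac{15031129}{16}$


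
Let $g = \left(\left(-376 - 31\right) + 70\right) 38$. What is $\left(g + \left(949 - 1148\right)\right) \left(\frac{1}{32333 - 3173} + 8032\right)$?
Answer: $- \frac{67687591969}{648} \approx -1.0446 \cdot 10^{8}$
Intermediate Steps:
$g = -12806$ ($g = \left(-407 + 70\right) 38 = \left(-337\right) 38 = -12806$)
$\left(g + \left(949 - 1148\right)\right) \left(\frac{1}{32333 - 3173} + 8032\right) = \left(-12806 + \left(949 - 1148\right)\right) \left(\frac{1}{32333 - 3173} + 8032\right) = \left(-12806 - 199\right) \left(\frac{1}{29160} + 8032\right) = - 13005 \left(\frac{1}{29160} + 8032\right) = \left(-13005\right) \frac{234213121}{29160} = - \frac{67687591969}{648}$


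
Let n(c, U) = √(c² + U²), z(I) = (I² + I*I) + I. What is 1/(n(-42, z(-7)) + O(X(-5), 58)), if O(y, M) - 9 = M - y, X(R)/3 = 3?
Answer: -58/6681 + 7*√205/6681 ≈ 0.0063201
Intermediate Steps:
X(R) = 9 (X(R) = 3*3 = 9)
O(y, M) = 9 + M - y (O(y, M) = 9 + (M - y) = 9 + M - y)
z(I) = I + 2*I² (z(I) = (I² + I²) + I = 2*I² + I = I + 2*I²)
n(c, U) = √(U² + c²)
1/(n(-42, z(-7)) + O(X(-5), 58)) = 1/(√((-7*(1 + 2*(-7)))² + (-42)²) + (9 + 58 - 1*9)) = 1/(√((-7*(1 - 14))² + 1764) + (9 + 58 - 9)) = 1/(√((-7*(-13))² + 1764) + 58) = 1/(√(91² + 1764) + 58) = 1/(√(8281 + 1764) + 58) = 1/(√10045 + 58) = 1/(7*√205 + 58) = 1/(58 + 7*√205)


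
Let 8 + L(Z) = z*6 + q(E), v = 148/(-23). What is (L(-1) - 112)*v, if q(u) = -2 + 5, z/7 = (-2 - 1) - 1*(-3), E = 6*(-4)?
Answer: 17316/23 ≈ 752.87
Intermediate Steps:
v = -148/23 (v = 148*(-1/23) = -148/23 ≈ -6.4348)
E = -24
z = 0 (z = 7*((-2 - 1) - 1*(-3)) = 7*(-3 + 3) = 7*0 = 0)
q(u) = 3
L(Z) = -5 (L(Z) = -8 + (0*6 + 3) = -8 + (0 + 3) = -8 + 3 = -5)
(L(-1) - 112)*v = (-5 - 112)*(-148/23) = -117*(-148/23) = 17316/23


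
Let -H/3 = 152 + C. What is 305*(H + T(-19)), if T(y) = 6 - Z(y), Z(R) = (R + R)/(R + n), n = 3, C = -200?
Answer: 360205/8 ≈ 45026.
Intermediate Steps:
H = 144 (H = -3*(152 - 200) = -3*(-48) = 144)
Z(R) = 2*R/(3 + R) (Z(R) = (R + R)/(R + 3) = (2*R)/(3 + R) = 2*R/(3 + R))
T(y) = 6 - 2*y/(3 + y)
305*(H + T(-19)) = 305*(144 + 2*(9 + 2*(-19))/(3 - 19)) = 305*(144 + 2*(9 - 38)/(-16)) = 305*(144 + 2*(-1/16)*(-29)) = 305*(144 + 29/8) = 305*(1181/8) = 360205/8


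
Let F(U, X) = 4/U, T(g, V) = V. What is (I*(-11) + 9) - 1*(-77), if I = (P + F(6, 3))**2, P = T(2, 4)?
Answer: -1382/9 ≈ -153.56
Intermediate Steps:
P = 4
I = 196/9 (I = (4 + 4/6)**2 = (4 + 4*(1/6))**2 = (4 + 2/3)**2 = (14/3)**2 = 196/9 ≈ 21.778)
(I*(-11) + 9) - 1*(-77) = ((196/9)*(-11) + 9) - 1*(-77) = (-2156/9 + 9) + 77 = -2075/9 + 77 = -1382/9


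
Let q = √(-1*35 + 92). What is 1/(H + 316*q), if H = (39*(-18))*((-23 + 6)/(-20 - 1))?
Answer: 4641/43845554 + 3871*√57/65768331 ≈ 0.00055022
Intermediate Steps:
q = √57 (q = √(-35 + 92) = √57 ≈ 7.5498)
H = -3978/7 (H = -(-11934)/(-21) = -(-11934)*(-1)/21 = -702*17/21 = -3978/7 ≈ -568.29)
1/(H + 316*q) = 1/(-3978/7 + 316*√57)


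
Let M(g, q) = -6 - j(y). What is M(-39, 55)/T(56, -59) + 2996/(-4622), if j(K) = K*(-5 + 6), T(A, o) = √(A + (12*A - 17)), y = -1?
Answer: -1498/2311 - 5*√79/237 ≈ -0.83572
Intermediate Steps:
T(A, o) = √(-17 + 13*A) (T(A, o) = √(A + (-17 + 12*A)) = √(-17 + 13*A))
j(K) = K (j(K) = K*1 = K)
M(g, q) = -5 (M(g, q) = -6 - 1*(-1) = -6 + 1 = -5)
M(-39, 55)/T(56, -59) + 2996/(-4622) = -5/√(-17 + 13*56) + 2996/(-4622) = -5/√(-17 + 728) + 2996*(-1/4622) = -5*√79/237 - 1498/2311 = -1498/2311 - 5*√79/237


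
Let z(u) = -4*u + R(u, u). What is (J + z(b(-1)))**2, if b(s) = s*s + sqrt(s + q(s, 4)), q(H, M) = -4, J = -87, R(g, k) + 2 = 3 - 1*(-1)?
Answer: 7841 + 712*I*sqrt(5) ≈ 7841.0 + 1592.1*I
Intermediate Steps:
R(g, k) = 2 (R(g, k) = -2 + (3 - 1*(-1)) = -2 + (3 + 1) = -2 + 4 = 2)
b(s) = s**2 + sqrt(-4 + s) (b(s) = s*s + sqrt(s - 4) = s**2 + sqrt(-4 + s))
z(u) = 2 - 4*u (z(u) = -4*u + 2 = 2 - 4*u)
(J + z(b(-1)))**2 = (-87 + (2 - 4*((-1)**2 + sqrt(-4 - 1))))**2 = (-87 + (2 - 4*(1 + sqrt(-5))))**2 = (-87 + (2 - 4*(1 + I*sqrt(5))))**2 = (-87 + (2 + (-4 - 4*I*sqrt(5))))**2 = (-87 + (-2 - 4*I*sqrt(5)))**2 = (-89 - 4*I*sqrt(5))**2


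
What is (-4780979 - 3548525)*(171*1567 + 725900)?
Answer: -8278335856928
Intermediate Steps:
(-4780979 - 3548525)*(171*1567 + 725900) = -8329504*(267957 + 725900) = -8329504*993857 = -8278335856928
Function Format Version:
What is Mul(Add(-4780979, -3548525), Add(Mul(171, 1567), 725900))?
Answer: -8278335856928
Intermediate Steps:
Mul(Add(-4780979, -3548525), Add(Mul(171, 1567), 725900)) = Mul(-8329504, Add(267957, 725900)) = Mul(-8329504, 993857) = -8278335856928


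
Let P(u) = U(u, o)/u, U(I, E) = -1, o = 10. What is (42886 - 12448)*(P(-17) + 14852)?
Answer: 7685138430/17 ≈ 4.5207e+8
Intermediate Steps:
P(u) = -1/u
(42886 - 12448)*(P(-17) + 14852) = (42886 - 12448)*(-1/(-17) + 14852) = 30438*(-1*(-1/17) + 14852) = 30438*(1/17 + 14852) = 30438*(252485/17) = 7685138430/17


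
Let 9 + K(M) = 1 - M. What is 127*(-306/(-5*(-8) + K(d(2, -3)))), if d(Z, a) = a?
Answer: -38862/35 ≈ -1110.3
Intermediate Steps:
K(M) = -8 - M (K(M) = -9 + (1 - M) = -8 - M)
127*(-306/(-5*(-8) + K(d(2, -3)))) = 127*(-306/(-5*(-8) + (-8 - 1*(-3)))) = 127*(-306/(40 + (-8 + 3))) = 127*(-306/(40 - 5)) = 127*(-306/35) = -38862/35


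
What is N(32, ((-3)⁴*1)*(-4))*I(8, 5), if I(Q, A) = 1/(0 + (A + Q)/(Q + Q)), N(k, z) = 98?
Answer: 1568/13 ≈ 120.62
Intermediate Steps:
I(Q, A) = 2*Q/(A + Q) (I(Q, A) = 1/(0 + (A + Q)/((2*Q))) = 1/(0 + (A + Q)*(1/(2*Q))) = 1/(0 + (A + Q)/(2*Q)) = 1/((A + Q)/(2*Q)) = 2*Q/(A + Q))
N(32, ((-3)⁴*1)*(-4))*I(8, 5) = 98*(2*8/(5 + 8)) = 98*(2*8/13) = 98*(2*8*(1/13)) = 98*(16/13) = 1568/13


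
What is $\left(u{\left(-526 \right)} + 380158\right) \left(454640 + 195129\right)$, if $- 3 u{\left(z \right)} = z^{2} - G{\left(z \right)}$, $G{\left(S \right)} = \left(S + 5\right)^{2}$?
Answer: $245881036597$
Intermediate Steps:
$G{\left(S \right)} = \left(5 + S\right)^{2}$
$u{\left(z \right)} = - \frac{z^{2}}{3} + \frac{\left(5 + z\right)^{2}}{3}$ ($u{\left(z \right)} = - \frac{z^{2} - \left(5 + z\right)^{2}}{3} = - \frac{z^{2}}{3} + \frac{\left(5 + z\right)^{2}}{3}$)
$\left(u{\left(-526 \right)} + 380158\right) \left(454640 + 195129\right) = \left(\left(\frac{25}{3} + \frac{10}{3} \left(-526\right)\right) + 380158\right) \left(454640 + 195129\right) = \left(\left(\frac{25}{3} - \frac{5260}{3}\right) + 380158\right) 649769 = \left(-1745 + 380158\right) 649769 = 378413 \cdot 649769 = 245881036597$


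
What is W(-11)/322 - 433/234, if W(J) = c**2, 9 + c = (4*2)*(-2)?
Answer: 1706/18837 ≈ 0.090566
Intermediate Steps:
c = -25 (c = -9 + (4*2)*(-2) = -9 + 8*(-2) = -9 - 16 = -25)
W(J) = 625 (W(J) = (-25)**2 = 625)
W(-11)/322 - 433/234 = 625/322 - 433/234 = 1706/18837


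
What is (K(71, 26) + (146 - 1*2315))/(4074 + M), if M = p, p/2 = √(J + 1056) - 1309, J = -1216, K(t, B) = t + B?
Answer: -23569/16567 + 259*I*√10/33134 ≈ -1.4226 + 0.024719*I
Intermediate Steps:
K(t, B) = B + t
p = -2618 + 8*I*√10 (p = 2*(√(-1216 + 1056) - 1309) = 2*(√(-160) - 1309) = 2*(4*I*√10 - 1309) = 2*(-1309 + 4*I*√10) = -2618 + 8*I*√10 ≈ -2618.0 + 25.298*I)
M = -2618 + 8*I*√10 ≈ -2618.0 + 25.298*I
(K(71, 26) + (146 - 1*2315))/(4074 + M) = ((26 + 71) + (146 - 1*2315))/(4074 + (-2618 + 8*I*√10)) = (97 + (146 - 2315))/(1456 + 8*I*√10) = (97 - 2169)/(1456 + 8*I*√10) = -2072/(1456 + 8*I*√10)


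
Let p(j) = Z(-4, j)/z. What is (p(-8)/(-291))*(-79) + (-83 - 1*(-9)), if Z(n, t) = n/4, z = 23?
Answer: -495361/6693 ≈ -74.012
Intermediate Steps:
Z(n, t) = n/4 (Z(n, t) = n*(1/4) = n/4)
p(j) = -1/23 (p(j) = ((1/4)*(-4))/23 = -1*1/23 = -1/23)
(p(-8)/(-291))*(-79) + (-83 - 1*(-9)) = -1/23/(-291)*(-79) + (-83 - 1*(-9)) = -1/23*(-1/291)*(-79) + (-83 + 9) = (1/6693)*(-79) - 74 = -79/6693 - 74 = -495361/6693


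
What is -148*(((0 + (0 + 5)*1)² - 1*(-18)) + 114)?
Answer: -23236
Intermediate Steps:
-148*(((0 + (0 + 5)*1)² - 1*(-18)) + 114) = -148*(((0 + 5*1)² + 18) + 114) = -148*(((0 + 5)² + 18) + 114) = -148*((5² + 18) + 114) = -148*((25 + 18) + 114) = -148*(43 + 114) = -148*157 = -23236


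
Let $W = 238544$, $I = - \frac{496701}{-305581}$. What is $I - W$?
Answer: $- \frac{72894017363}{305581} \approx -2.3854 \cdot 10^{5}$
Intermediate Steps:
$I = \frac{496701}{305581}$ ($I = \left(-496701\right) \left(- \frac{1}{305581}\right) = \frac{496701}{305581} \approx 1.6254$)
$I - W = \frac{496701}{305581} - 238544 = - \frac{72894017363}{305581}$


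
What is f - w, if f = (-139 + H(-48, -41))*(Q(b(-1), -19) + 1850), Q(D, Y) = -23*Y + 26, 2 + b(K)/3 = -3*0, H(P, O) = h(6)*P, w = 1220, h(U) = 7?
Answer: -1099895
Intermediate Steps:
H(P, O) = 7*P
b(K) = -6 (b(K) = -6 + 3*(-3*0) = -6 + 3*0 = -6 + 0 = -6)
Q(D, Y) = 26 - 23*Y
f = -1098675 (f = (-139 + 7*(-48))*((26 - 23*(-19)) + 1850) = (-139 - 336)*((26 + 437) + 1850) = -475*(463 + 1850) = -475*2313 = -1098675)
f - w = -1098675 - 1*1220 = -1098675 - 1220 = -1099895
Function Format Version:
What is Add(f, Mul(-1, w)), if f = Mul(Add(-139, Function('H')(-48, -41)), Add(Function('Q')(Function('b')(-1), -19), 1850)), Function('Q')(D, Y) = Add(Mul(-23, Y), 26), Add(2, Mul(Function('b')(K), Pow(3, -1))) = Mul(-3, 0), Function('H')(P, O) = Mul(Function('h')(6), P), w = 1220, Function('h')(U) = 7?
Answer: -1099895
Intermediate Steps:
Function('H')(P, O) = Mul(7, P)
Function('b')(K) = -6 (Function('b')(K) = Add(-6, Mul(3, Mul(-3, 0))) = Add(-6, Mul(3, 0)) = Add(-6, 0) = -6)
Function('Q')(D, Y) = Add(26, Mul(-23, Y))
f = -1098675 (f = Mul(Add(-139, Mul(7, -48)), Add(Add(26, Mul(-23, -19)), 1850)) = Mul(Add(-139, -336), Add(Add(26, 437), 1850)) = Mul(-475, Add(463, 1850)) = Mul(-475, 2313) = -1098675)
Add(f, Mul(-1, w)) = Add(-1098675, Mul(-1, 1220)) = Add(-1098675, -1220) = -1099895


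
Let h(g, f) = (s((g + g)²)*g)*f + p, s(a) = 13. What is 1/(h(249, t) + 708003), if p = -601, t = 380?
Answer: 1/1937462 ≈ 5.1614e-7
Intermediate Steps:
h(g, f) = -601 + 13*f*g (h(g, f) = (13*g)*f - 601 = 13*f*g - 601 = -601 + 13*f*g)
1/(h(249, t) + 708003) = 1/((-601 + 13*380*249) + 708003) = 1/((-601 + 1230060) + 708003) = 1/(1229459 + 708003) = 1/1937462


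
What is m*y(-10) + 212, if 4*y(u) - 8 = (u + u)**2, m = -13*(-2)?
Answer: 2864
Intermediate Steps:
m = 26
y(u) = 2 + u**2 (y(u) = 2 + (u + u)**2/4 = 2 + (2*u)**2/4 = 2 + (4*u**2)/4 = 2 + u**2)
m*y(-10) + 212 = 26*(2 + (-10)**2) + 212 = 26*(2 + 100) + 212 = 26*102 + 212 = 2652 + 212 = 2864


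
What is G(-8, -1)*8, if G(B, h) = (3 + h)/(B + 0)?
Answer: -2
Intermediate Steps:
G(B, h) = (3 + h)/B
G(-8, -1)*8 = ((3 - 1)/(-8))*8 = -1/8*2*8 = -1/4*8 = -2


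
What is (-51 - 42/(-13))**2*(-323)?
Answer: -124562043/169 ≈ -7.3705e+5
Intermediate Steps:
(-51 - 42/(-13))**2*(-323) = (-51 - 42*(-1/13))**2*(-323) = (-51 + 42/13)**2*(-323) = (-621/13)**2*(-323) = (385641/169)*(-323) = -124562043/169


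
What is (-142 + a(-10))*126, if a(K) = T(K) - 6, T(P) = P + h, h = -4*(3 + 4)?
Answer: -23436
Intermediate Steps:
h = -28 (h = -4*7 = -28)
T(P) = -28 + P (T(P) = P - 28 = -28 + P)
a(K) = -34 + K (a(K) = (-28 + K) - 6 = -34 + K)
(-142 + a(-10))*126 = (-142 + (-34 - 10))*126 = (-142 - 44)*126 = -186*126 = -23436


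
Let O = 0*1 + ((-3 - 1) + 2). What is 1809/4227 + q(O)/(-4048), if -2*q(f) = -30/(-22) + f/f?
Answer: 26868701/62739952 ≈ 0.42826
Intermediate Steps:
O = -2 (O = 0 + (-4 + 2) = 0 - 2 = -2)
q(f) = -13/11 (q(f) = -(-30/(-22) + f/f)/2 = -(-30*(-1/22) + 1)/2 = -(15/11 + 1)/2 = -½*26/11 = -13/11)
1809/4227 + q(O)/(-4048) = 1809/4227 - 13/11/(-4048) = 1809*(1/4227) - 13/11*(-1/4048) = 603/1409 + 13/44528 = 26868701/62739952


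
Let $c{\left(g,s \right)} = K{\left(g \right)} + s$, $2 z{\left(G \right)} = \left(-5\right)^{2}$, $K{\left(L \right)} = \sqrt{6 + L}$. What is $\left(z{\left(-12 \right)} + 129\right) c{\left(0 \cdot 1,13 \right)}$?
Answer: $\frac{3679}{2} + \frac{283 \sqrt{6}}{2} \approx 2186.1$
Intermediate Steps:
$z{\left(G \right)} = \frac{25}{2}$ ($z{\left(G \right)} = \frac{\left(-5\right)^{2}}{2} = \frac{1}{2} \cdot 25 = \frac{25}{2}$)
$c{\left(g,s \right)} = s + \sqrt{6 + g}$ ($c{\left(g,s \right)} = \sqrt{6 + g} + s = s + \sqrt{6 + g}$)
$\left(z{\left(-12 \right)} + 129\right) c{\left(0 \cdot 1,13 \right)} = \left(\frac{25}{2} + 129\right) \left(13 + \sqrt{6 + 0 \cdot 1}\right) = \frac{283 \left(13 + \sqrt{6 + 0}\right)}{2} = \frac{283 \left(13 + \sqrt{6}\right)}{2} = \frac{3679}{2} + \frac{283 \sqrt{6}}{2}$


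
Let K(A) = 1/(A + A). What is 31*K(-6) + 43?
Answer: 485/12 ≈ 40.417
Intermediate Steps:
K(A) = 1/(2*A)
31*K(-6) + 43 = 31*((½)/(-6)) + 43 = 31*((½)*(-⅙)) + 43 = 31*(-1/12) + 43 = -31/12 + 43 = 485/12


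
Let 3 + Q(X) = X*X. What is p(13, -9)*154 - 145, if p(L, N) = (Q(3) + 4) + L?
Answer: 3397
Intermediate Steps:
Q(X) = -3 + X**2 (Q(X) = -3 + X*X = -3 + X**2)
p(L, N) = 10 + L (p(L, N) = ((-3 + 3**2) + 4) + L = ((-3 + 9) + 4) + L = (6 + 4) + L = 10 + L)
p(13, -9)*154 - 145 = (10 + 13)*154 - 145 = 23*154 - 145 = 3542 - 145 = 3397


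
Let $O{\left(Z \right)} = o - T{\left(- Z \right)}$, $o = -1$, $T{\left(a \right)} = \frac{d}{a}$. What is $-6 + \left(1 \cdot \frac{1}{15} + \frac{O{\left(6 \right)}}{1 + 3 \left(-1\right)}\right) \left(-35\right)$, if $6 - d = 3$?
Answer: $- \frac{205}{12} \approx -17.083$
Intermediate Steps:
$d = 3$ ($d = 6 - 3 = 3$)
$T{\left(a \right)} = \frac{3}{a}$
$O{\left(Z \right)} = -1 + \frac{3}{Z}$ ($O{\left(Z \right)} = -1 - \frac{3}{\left(-1\right) Z} = -1 - 3 \left(- \frac{1}{Z}\right) = -1 - - \frac{3}{Z} = -1 + \frac{3}{Z}$)
$-6 + \left(1 \cdot \frac{1}{15} + \frac{O{\left(6 \right)}}{1 + 3 \left(-1\right)}\right) \left(-35\right) = -6 + \left(1 \cdot \frac{1}{15} + \frac{\frac{1}{6} \left(3 - 6\right)}{1 + 3 \left(-1\right)}\right) \left(-35\right) = -6 + \left(1 \cdot \frac{1}{15} + \frac{\frac{1}{6} \left(3 - 6\right)}{1 - 3}\right) \left(-35\right) = -6 + \left(\frac{1}{15} + \frac{\frac{1}{6} \left(-3\right)}{-2}\right) \left(-35\right) = -6 + \left(\frac{1}{15} - - \frac{1}{4}\right) \left(-35\right) = -6 + \left(\frac{1}{15} + \frac{1}{4}\right) \left(-35\right) = -6 + \frac{19}{60} \left(-35\right) = -6 - \frac{133}{12} = - \frac{205}{12}$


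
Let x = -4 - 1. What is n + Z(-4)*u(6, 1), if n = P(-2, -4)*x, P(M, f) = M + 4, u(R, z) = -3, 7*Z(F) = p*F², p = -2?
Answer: 26/7 ≈ 3.7143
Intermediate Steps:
Z(F) = -2*F²/7 (Z(F) = (-2*F²)/7 = -2*F²/7)
x = -5
P(M, f) = 4 + M
n = -10 (n = (4 - 2)*(-5) = 2*(-5) = -10)
n + Z(-4)*u(6, 1) = -10 - 2/7*(-4)²*(-3) = -10 - 2/7*16*(-3) = -10 - 32/7*(-3) = -10 + 96/7 = 26/7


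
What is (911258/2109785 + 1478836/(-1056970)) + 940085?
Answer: 41927361515254625/44599589029 ≈ 9.4008e+5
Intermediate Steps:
(911258/2109785 + 1478836/(-1056970)) + 940085 = (911258*(1/2109785) + 1478836*(-1/1056970)) + 940085 = (911258/2109785 - 739418/528485) + 940085 = -43137072840/44599589029 + 940085 = 41927361515254625/44599589029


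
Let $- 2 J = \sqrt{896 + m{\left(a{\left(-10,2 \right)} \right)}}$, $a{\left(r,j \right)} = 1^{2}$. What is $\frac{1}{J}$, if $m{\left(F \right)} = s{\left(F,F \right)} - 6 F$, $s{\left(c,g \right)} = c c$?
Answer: $- \frac{2 \sqrt{11}}{99} \approx -0.067003$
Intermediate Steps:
$s{\left(c,g \right)} = c^{2}$
$a{\left(r,j \right)} = 1$
$m{\left(F \right)} = F^{2} - 6 F$
$J = - \frac{9 \sqrt{11}}{2}$ ($J = - \frac{\sqrt{896 + 1 \left(-6 + 1\right)}}{2} = - \frac{\sqrt{896 + 1 \left(-5\right)}}{2} = - \frac{\sqrt{896 - 5}}{2} = - \frac{\sqrt{891}}{2} = - \frac{9 \sqrt{11}}{2} \approx -14.925$)
$\frac{1}{J} = \frac{1}{\left(- \frac{9}{2}\right) \sqrt{11}} = - \frac{2 \sqrt{11}}{99}$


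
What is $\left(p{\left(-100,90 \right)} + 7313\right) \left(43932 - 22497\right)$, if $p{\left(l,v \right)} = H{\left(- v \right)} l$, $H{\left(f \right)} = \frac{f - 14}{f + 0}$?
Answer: $\frac{462831665}{3} \approx 1.5428 \cdot 10^{8}$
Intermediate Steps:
$H{\left(f \right)} = \frac{-14 + f}{f}$
$p{\left(l,v \right)} = - \frac{l \left(-14 - v\right)}{v}$ ($p{\left(l,v \right)} = \frac{-14 - v}{\left(-1\right) v} l = - \frac{1}{v} \left(-14 - v\right) l = - \frac{-14 - v}{v} l = - \frac{l \left(-14 - v\right)}{v}$)
$\left(p{\left(-100,90 \right)} + 7313\right) \left(43932 - 22497\right) = \left(- \frac{100 \left(14 + 90\right)}{90} + 7313\right) \left(43932 - 22497\right) = \left(\left(-100\right) \frac{1}{90} \cdot 104 + 7313\right) 21435 = \left(- \frac{1040}{9} + 7313\right) 21435 = \frac{64777}{9} \cdot 21435 = \frac{462831665}{3}$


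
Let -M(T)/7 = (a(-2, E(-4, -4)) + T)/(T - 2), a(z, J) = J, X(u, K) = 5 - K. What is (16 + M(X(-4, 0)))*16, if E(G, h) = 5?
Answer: -352/3 ≈ -117.33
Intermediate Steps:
M(T) = -7*(5 + T)/(-2 + T) (M(T) = -7*(5 + T)/(T - 2) = -7*(5 + T)/(-2 + T))
(16 + M(X(-4, 0)))*16 = (16 + 7*(-5 - (5 - 1*0))/(-2 + (5 - 1*0)))*16 = (16 + 7*(-5 - (5 + 0))/(-2 + (5 + 0)))*16 = (16 + 7*(-5 - 1*5)/(-2 + 5))*16 = (16 + 7*(-5 - 5)/3)*16 = (16 + 7*(1/3)*(-10))*16 = (16 - 70/3)*16 = -22/3*16 = -352/3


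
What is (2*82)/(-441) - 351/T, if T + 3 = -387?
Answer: 2329/4410 ≈ 0.52812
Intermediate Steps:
T = -390 (T = -3 - 387 = -390)
(2*82)/(-441) - 351/T = (2*82)/(-441) - 351/(-390) = 164*(-1/441) - 351*(-1/390) = -164/441 + 9/10 = 2329/4410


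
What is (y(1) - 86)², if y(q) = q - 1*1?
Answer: 7396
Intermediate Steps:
y(q) = -1 + q (y(q) = q - 1 = -1 + q)
(y(1) - 86)² = ((-1 + 1) - 86)² = (0 - 86)² = (-86)² = 7396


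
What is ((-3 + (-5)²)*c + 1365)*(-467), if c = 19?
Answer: -832661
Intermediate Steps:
((-3 + (-5)²)*c + 1365)*(-467) = ((-3 + (-5)²)*19 + 1365)*(-467) = ((-3 + 25)*19 + 1365)*(-467) = (22*19 + 1365)*(-467) = (418 + 1365)*(-467) = 1783*(-467) = -832661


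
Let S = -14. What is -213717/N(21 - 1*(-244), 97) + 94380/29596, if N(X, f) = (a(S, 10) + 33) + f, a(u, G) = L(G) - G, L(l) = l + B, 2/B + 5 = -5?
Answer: -7891147260/4801951 ≈ -1643.3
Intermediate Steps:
B = -⅕ (B = 2/(-5 - 5) = 2/(-10) = 2*(-⅒) = -⅕ ≈ -0.20000)
L(l) = -⅕ + l (L(l) = l - ⅕ = -⅕ + l)
a(u, G) = -⅕ (a(u, G) = (-⅕ + G) - G = -⅕)
N(X, f) = 164/5 + f (N(X, f) = (-⅕ + 33) + f = 164/5 + f)
-213717/N(21 - 1*(-244), 97) + 94380/29596 = -213717/(164/5 + 97) + 94380/29596 = -213717/649/5 + 94380*(1/29596) = -213717*5/649 + 23595/7399 = -1068585/649 + 23595/7399 = -7891147260/4801951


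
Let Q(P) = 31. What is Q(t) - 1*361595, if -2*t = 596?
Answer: -361564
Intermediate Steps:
t = -298 (t = -1/2*596 = -298)
Q(t) - 1*361595 = 31 - 1*361595 = 31 - 361595 = -361564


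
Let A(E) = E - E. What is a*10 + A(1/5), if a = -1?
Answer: -10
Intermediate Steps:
A(E) = 0
a*10 + A(1/5) = -1*10 + 0 = -10 + 0 = -10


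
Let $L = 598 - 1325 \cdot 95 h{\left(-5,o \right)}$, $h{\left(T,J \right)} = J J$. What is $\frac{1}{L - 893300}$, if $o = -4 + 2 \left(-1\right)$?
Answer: $- \frac{1}{5424202} \approx -1.8436 \cdot 10^{-7}$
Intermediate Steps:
$o = -6$ ($o = -4 - 2 = -6$)
$h{\left(T,J \right)} = J^{2}$
$L = -4530902$ ($L = 598 - 1325 \cdot 95 \left(-6\right)^{2} = 598 - 1325 \cdot 95 \cdot 36 = 598 - 4531500 = -4530902$)
$\frac{1}{L - 893300} = \frac{1}{-4530902 - 893300} = \frac{1}{-5424202} = - \frac{1}{5424202}$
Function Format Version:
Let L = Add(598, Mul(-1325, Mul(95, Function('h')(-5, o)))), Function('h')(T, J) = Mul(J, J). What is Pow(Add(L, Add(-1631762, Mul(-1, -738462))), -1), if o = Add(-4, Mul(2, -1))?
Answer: Rational(-1, 5424202) ≈ -1.8436e-7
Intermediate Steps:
o = -6 (o = Add(-4, -2) = -6)
Function('h')(T, J) = Pow(J, 2)
L = -4530902 (L = Add(598, Mul(-1325, Mul(95, Pow(-6, 2)))) = Add(598, Mul(-1325, Mul(95, 36))) = Add(598, Mul(-1325, 3420)) = Add(598, -4531500) = -4530902)
Pow(Add(L, Add(-1631762, Mul(-1, -738462))), -1) = Pow(Add(-4530902, Add(-1631762, Mul(-1, -738462))), -1) = Pow(Add(-4530902, Add(-1631762, 738462)), -1) = Pow(Add(-4530902, -893300), -1) = Pow(-5424202, -1) = Rational(-1, 5424202)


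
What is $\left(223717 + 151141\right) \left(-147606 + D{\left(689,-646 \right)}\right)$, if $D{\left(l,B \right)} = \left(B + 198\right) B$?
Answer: $53155614116$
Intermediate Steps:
$D{\left(l,B \right)} = B \left(198 + B\right)$ ($D{\left(l,B \right)} = \left(198 + B\right) B = B \left(198 + B\right)$)
$\left(223717 + 151141\right) \left(-147606 + D{\left(689,-646 \right)}\right) = \left(223717 + 151141\right) \left(-147606 - 646 \left(198 - 646\right)\right) = 374858 \left(-147606 - -289408\right) = 374858 \left(-147606 + 289408\right) = 374858 \cdot 141802 = 53155614116$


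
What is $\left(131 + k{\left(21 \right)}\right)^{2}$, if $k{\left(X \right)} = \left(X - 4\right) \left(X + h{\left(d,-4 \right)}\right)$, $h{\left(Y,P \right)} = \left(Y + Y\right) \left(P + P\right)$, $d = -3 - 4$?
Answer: $5721664$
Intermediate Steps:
$d = -7$ ($d = -3 - 4 = -7$)
$h{\left(Y,P \right)} = 4 P Y$ ($h{\left(Y,P \right)} = 2 Y 2 P = 4 P Y$)
$k{\left(X \right)} = \left(-4 + X\right) \left(112 + X\right)$ ($k{\left(X \right)} = \left(X - 4\right) \left(X + 4 \left(-4\right) \left(-7\right)\right) = \left(-4 + X\right) \left(X + 112\right) = \left(-4 + X\right) \left(112 + X\right)$)
$\left(131 + k{\left(21 \right)}\right)^{2} = \left(131 + \left(-448 + 21^{2} + 108 \cdot 21\right)\right)^{2} = \left(131 + \left(-448 + 441 + 2268\right)\right)^{2} = \left(131 + 2261\right)^{2} = 2392^{2} = 5721664$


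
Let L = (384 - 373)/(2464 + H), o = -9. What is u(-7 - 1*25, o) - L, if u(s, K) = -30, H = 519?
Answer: -89501/2983 ≈ -30.004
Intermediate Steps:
L = 11/2983 (L = (384 - 373)/(2464 + 519) = 11/2983 ≈ 0.0036876)
u(-7 - 1*25, o) - L = -30 - 1*11/2983 = -30 - 11/2983 = -89501/2983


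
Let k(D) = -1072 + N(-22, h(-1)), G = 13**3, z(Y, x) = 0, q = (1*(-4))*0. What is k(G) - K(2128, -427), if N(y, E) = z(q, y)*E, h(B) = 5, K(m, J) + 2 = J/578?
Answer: -618033/578 ≈ -1069.3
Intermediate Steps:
K(m, J) = -2 + J/578
q = 0 (q = -4*0 = 0)
N(y, E) = 0 (N(y, E) = 0*E = 0)
G = 2197
k(D) = -1072 (k(D) = -1072 + 0 = -1072)
k(G) - K(2128, -427) = -1072 - (-2 + (1/578)*(-427)) = -1072 - (-2 - 427/578) = -1072 - 1*(-1583/578) = -1072 + 1583/578 = -618033/578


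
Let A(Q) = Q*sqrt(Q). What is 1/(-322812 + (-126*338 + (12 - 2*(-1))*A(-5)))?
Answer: I/(70*(sqrt(5) - 5220*I)) ≈ -2.7367e-6 + 1.1723e-9*I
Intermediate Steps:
A(Q) = Q**(3/2)
1/(-322812 + (-126*338 + (12 - 2*(-1))*A(-5))) = 1/(-322812 + (-126*338 + (12 - 2*(-1))*(-5)**(3/2))) = 1/(-322812 + (-42588 + (12 + 2)*(-5*I*sqrt(5)))) = 1/(-322812 + (-42588 + 14*(-5*I*sqrt(5)))) = 1/(-322812 + (-42588 - 70*I*sqrt(5))) = 1/(-365400 - 70*I*sqrt(5))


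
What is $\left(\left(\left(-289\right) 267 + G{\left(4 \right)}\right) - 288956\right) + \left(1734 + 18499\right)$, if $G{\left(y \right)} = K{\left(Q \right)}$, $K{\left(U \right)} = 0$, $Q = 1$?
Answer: $-345886$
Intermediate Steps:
$G{\left(y \right)} = 0$
$\left(\left(\left(-289\right) 267 + G{\left(4 \right)}\right) - 288956\right) + \left(1734 + 18499\right) = \left(\left(\left(-289\right) 267 + 0\right) - 288956\right) + \left(1734 + 18499\right) = \left(\left(-77163 + 0\right) - 288956\right) + 20233 = \left(-77163 - 288956\right) + 20233 = -366119 + 20233 = -345886$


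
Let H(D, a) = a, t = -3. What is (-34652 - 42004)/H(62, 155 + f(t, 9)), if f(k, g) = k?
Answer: -9582/19 ≈ -504.32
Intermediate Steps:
(-34652 - 42004)/H(62, 155 + f(t, 9)) = (-34652 - 42004)/(155 - 3) = -76656/152 = -76656*1/152 = -9582/19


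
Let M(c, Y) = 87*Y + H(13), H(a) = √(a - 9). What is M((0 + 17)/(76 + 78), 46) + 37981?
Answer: 41985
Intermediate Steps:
H(a) = √(-9 + a)
M(c, Y) = 2 + 87*Y (M(c, Y) = 87*Y + √(-9 + 13) = 87*Y + √4 = 87*Y + 2 = 2 + 87*Y)
M((0 + 17)/(76 + 78), 46) + 37981 = (2 + 87*46) + 37981 = (2 + 4002) + 37981 = 4004 + 37981 = 41985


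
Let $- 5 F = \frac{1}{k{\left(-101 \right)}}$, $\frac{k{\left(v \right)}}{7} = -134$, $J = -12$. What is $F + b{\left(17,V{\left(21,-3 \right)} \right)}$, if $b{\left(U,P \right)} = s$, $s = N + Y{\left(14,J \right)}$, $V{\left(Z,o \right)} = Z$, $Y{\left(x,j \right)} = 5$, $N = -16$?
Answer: $- \frac{51589}{4690} \approx -11.0$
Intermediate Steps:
$k{\left(v \right)} = -938$ ($k{\left(v \right)} = 7 \left(-134\right) = -938$)
$F = \frac{1}{4690}$ ($F = - \frac{1}{5 \left(-938\right)} = \left(- \frac{1}{5}\right) \left(- \frac{1}{938}\right) = \frac{1}{4690} \approx 0.00021322$)
$s = -11$ ($s = -16 + 5 = -11$)
$b{\left(U,P \right)} = -11$
$F + b{\left(17,V{\left(21,-3 \right)} \right)} = \frac{1}{4690} - 11 = - \frac{51589}{4690}$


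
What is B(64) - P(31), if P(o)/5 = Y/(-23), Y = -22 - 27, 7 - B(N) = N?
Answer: -1556/23 ≈ -67.652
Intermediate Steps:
B(N) = 7 - N
Y = -49
P(o) = 245/23 (P(o) = 5*(-49/(-23)) = 5*(-49*(-1/23)) = 5*(49/23) = 245/23)
B(64) - P(31) = (7 - 1*64) - 1*245/23 = (7 - 64) - 245/23 = -57 - 245/23 = -1556/23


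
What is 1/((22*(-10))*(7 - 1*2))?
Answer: -1/1100 ≈ -0.00090909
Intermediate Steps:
1/((22*(-10))*(7 - 1*2)) = 1/(-220*(7 - 2)) = 1/(-220*5) = 1/(-1100) = -1/1100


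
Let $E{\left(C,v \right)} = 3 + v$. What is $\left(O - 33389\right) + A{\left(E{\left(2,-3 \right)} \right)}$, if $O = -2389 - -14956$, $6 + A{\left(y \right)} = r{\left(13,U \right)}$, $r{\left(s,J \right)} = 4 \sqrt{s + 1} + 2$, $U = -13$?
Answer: $-20826 + 4 \sqrt{14} \approx -20811.0$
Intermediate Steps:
$r{\left(s,J \right)} = 2 + 4 \sqrt{1 + s}$ ($r{\left(s,J \right)} = 4 \sqrt{1 + s} + 2 = 2 + 4 \sqrt{1 + s}$)
$A{\left(y \right)} = -4 + 4 \sqrt{14}$ ($A{\left(y \right)} = -6 + \left(2 + 4 \sqrt{1 + 13}\right) = -6 + \left(2 + 4 \sqrt{14}\right) = -4 + 4 \sqrt{14}$)
$O = 12567$ ($O = -2389 + 14956 = 12567$)
$\left(O - 33389\right) + A{\left(E{\left(2,-3 \right)} \right)} = \left(12567 - 33389\right) - \left(4 - 4 \sqrt{14}\right) = -20822 - \left(4 - 4 \sqrt{14}\right) = -20826 + 4 \sqrt{14}$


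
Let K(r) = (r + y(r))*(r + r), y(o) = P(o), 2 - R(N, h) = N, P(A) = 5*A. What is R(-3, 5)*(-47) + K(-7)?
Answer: 353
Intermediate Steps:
R(N, h) = 2 - N
y(o) = 5*o
K(r) = 12*r**2 (K(r) = (r + 5*r)*(r + r) = (6*r)*(2*r) = 12*r**2)
R(-3, 5)*(-47) + K(-7) = (2 - 1*(-3))*(-47) + 12*(-7)**2 = (2 + 3)*(-47) + 12*49 = 5*(-47) + 588 = -235 + 588 = 353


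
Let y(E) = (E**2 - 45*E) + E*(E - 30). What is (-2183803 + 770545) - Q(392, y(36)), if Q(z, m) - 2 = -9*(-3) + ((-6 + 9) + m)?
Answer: -1413182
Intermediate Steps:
y(E) = E**2 - 45*E + E*(-30 + E) (y(E) = (E**2 - 45*E) + E*(-30 + E) = E**2 - 45*E + E*(-30 + E))
Q(z, m) = 32 + m (Q(z, m) = 2 + (-9*(-3) + ((-6 + 9) + m)) = 2 + (27 + (3 + m)) = 2 + (30 + m) = 32 + m)
(-2183803 + 770545) - Q(392, y(36)) = (-2183803 + 770545) - (32 + 36*(-75 + 2*36)) = -1413258 - (32 + 36*(-75 + 72)) = -1413258 - (32 + 36*(-3)) = -1413258 - (32 - 108) = -1413258 - 1*(-76) = -1413258 + 76 = -1413182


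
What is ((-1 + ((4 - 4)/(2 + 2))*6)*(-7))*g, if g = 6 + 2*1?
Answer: 56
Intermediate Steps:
g = 8 (g = 6 + 2 = 8)
((-1 + ((4 - 4)/(2 + 2))*6)*(-7))*g = ((-1 + ((4 - 4)/(2 + 2))*6)*(-7))*8 = ((-1 + (0/4)*6)*(-7))*8 = ((-1 + (0*(¼))*6)*(-7))*8 = ((-1 + 0*6)*(-7))*8 = ((-1 + 0)*(-7))*8 = -1*(-7)*8 = 7*8 = 56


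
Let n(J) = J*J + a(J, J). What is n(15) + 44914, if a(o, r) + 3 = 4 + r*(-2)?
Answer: 45110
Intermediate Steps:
a(o, r) = 1 - 2*r (a(o, r) = -3 + (4 + r*(-2)) = -3 + (4 - 2*r) = 1 - 2*r)
n(J) = 1 + J² - 2*J (n(J) = J*J + (1 - 2*J) = J² + (1 - 2*J) = 1 + J² - 2*J)
n(15) + 44914 = (1 + 15² - 2*15) + 44914 = (1 + 225 - 30) + 44914 = 196 + 44914 = 45110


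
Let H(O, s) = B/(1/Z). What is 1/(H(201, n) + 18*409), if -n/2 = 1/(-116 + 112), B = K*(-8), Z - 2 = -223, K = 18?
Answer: 1/39186 ≈ 2.5519e-5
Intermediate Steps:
Z = -221 (Z = 2 - 223 = -221)
B = -144 (B = 18*(-8) = -144)
n = ½ (n = -2/(-116 + 112) = -2/(-4) = -2*(-¼) = ½ ≈ 0.50000)
H(O, s) = 31824 (H(O, s) = -144/(1/(-221)) = -144/(-1/221) = -144*(-221) = 31824)
1/(H(201, n) + 18*409) = 1/(31824 + 18*409) = 1/(31824 + 7362) = 1/39186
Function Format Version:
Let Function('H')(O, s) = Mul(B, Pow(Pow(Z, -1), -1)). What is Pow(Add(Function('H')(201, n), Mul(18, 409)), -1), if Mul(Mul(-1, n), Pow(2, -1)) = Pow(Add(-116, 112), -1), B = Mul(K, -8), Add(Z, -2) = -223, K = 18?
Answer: Rational(1, 39186) ≈ 2.5519e-5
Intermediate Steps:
Z = -221 (Z = Add(2, -223) = -221)
B = -144 (B = Mul(18, -8) = -144)
n = Rational(1, 2) (n = Mul(-2, Pow(Add(-116, 112), -1)) = Mul(-2, Pow(-4, -1)) = Mul(-2, Rational(-1, 4)) = Rational(1, 2) ≈ 0.50000)
Function('H')(O, s) = 31824 (Function('H')(O, s) = Mul(-144, Pow(Pow(-221, -1), -1)) = Mul(-144, Pow(Rational(-1, 221), -1)) = Mul(-144, -221) = 31824)
Pow(Add(Function('H')(201, n), Mul(18, 409)), -1) = Pow(Add(31824, Mul(18, 409)), -1) = Pow(Add(31824, 7362), -1) = Pow(39186, -1) = Rational(1, 39186)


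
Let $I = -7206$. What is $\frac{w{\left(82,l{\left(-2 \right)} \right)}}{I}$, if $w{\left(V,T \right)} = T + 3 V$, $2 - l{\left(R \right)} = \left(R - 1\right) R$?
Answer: $- \frac{121}{3603} \approx -0.033583$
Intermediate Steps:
$l{\left(R \right)} = 2 - R \left(-1 + R\right)$ ($l{\left(R \right)} = 2 - \left(R - 1\right) R = 2 - \left(-1 + R\right) R = 2 - R \left(-1 + R\right)$)
$\frac{w{\left(82,l{\left(-2 \right)} \right)}}{I} = \frac{\left(2 - 2 - \left(-2\right)^{2}\right) + 3 \cdot 82}{-7206} = \left(\left(2 - 2 - 4\right) + 246\right) \left(- \frac{1}{7206}\right) = \left(-4 + 246\right) \left(- \frac{1}{7206}\right) = 242 \left(- \frac{1}{7206}\right) = - \frac{121}{3603}$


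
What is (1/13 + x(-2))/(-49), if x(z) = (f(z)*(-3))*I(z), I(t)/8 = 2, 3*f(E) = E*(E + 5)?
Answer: -1249/637 ≈ -1.9608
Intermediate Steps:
f(E) = E*(5 + E)/3 (f(E) = (E*(E + 5))/3 = (E*(5 + E))/3 = E*(5 + E)/3)
I(t) = 16 (I(t) = 8*2 = 16)
x(z) = -16*z*(5 + z) (x(z) = ((z*(5 + z)/3)*(-3))*16 = -z*(5 + z)*16 = -16*z*(5 + z))
(1/13 + x(-2))/(-49) = (1/13 - 16*(-2)*(5 - 2))/(-49) = -(1/13 - 16*(-2)*3)/49 = -(1/13 + 96)/49 = -1/49*1249/13 = -1249/637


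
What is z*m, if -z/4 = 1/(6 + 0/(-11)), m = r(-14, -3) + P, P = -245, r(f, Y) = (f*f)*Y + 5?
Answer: 552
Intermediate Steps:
r(f, Y) = 5 + Y*f² (r(f, Y) = f²*Y + 5 = Y*f² + 5 = 5 + Y*f²)
m = -828 (m = (5 - 3*(-14)²) - 245 = (5 - 3*196) - 245 = (5 - 588) - 245 = -583 - 245 = -828)
z = -⅔ (z = -4/(6 + 0/(-11)) = -4/(6 + 0*(-1/11)) = -4/(6 + 0) = -4/6 = -4*⅙ = -⅔ ≈ -0.66667)
z*m = -⅔*(-828) = 552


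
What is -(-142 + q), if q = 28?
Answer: 114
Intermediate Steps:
-(-142 + q) = -(-142 + 28) = -1*(-114) = 114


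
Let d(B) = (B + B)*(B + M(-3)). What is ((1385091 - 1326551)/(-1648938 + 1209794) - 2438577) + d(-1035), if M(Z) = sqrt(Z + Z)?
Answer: -32510613457/109786 - 2070*I*sqrt(6) ≈ -2.9613e+5 - 5070.4*I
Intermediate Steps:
M(Z) = sqrt(2)*sqrt(Z) (M(Z) = sqrt(2*Z) = sqrt(2)*sqrt(Z))
d(B) = 2*B*(B + I*sqrt(6)) (d(B) = (B + B)*(B + sqrt(2)*sqrt(-3)) = (2*B)*(B + sqrt(2)*(I*sqrt(3))) = (2*B)*(B + I*sqrt(6)) = 2*B*(B + I*sqrt(6)))
((1385091 - 1326551)/(-1648938 + 1209794) - 2438577) + d(-1035) = ((1385091 - 1326551)/(-1648938 + 1209794) - 2438577) + 2*(-1035)*(-1035 + I*sqrt(6)) = (58540/(-439144) - 2438577) + (2142450 - 2070*I*sqrt(6)) = (58540*(-1/439144) - 2438577) + (2142450 - 2070*I*sqrt(6)) = (-14635/109786 - 2438577) + (2142450 - 2070*I*sqrt(6)) = -267721629157/109786 + (2142450 - 2070*I*sqrt(6)) = -32510613457/109786 - 2070*I*sqrt(6)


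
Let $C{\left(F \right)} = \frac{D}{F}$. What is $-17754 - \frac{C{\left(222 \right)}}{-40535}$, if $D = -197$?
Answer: $- \frac{159764162777}{8998770} \approx -17754.0$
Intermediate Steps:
$C{\left(F \right)} = - \frac{197}{F}$
$-17754 - \frac{C{\left(222 \right)}}{-40535} = -17754 - \frac{\left(-197\right) \frac{1}{222}}{-40535} = -17754 - \left(-197\right) \frac{1}{222} \left(- \frac{1}{40535}\right) = -17754 - \left(- \frac{197}{222}\right) \left(- \frac{1}{40535}\right) = -17754 - \frac{197}{8998770} = - \frac{159764162777}{8998770}$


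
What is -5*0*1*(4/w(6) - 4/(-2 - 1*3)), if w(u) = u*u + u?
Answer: 0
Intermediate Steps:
w(u) = u + u² (w(u) = u² + u = u + u²)
-5*0*1*(4/w(6) - 4/(-2 - 1*3)) = -5*0*1*(4/((6*(1 + 6))) - 4/(-2 - 1*3)) = -0*(4/((6*7)) - 4/(-2 - 3)) = -0*(4/42 - 4/(-5)) = -0*(4*(1/42) - 4*(-⅕)) = -0*(2/21 + ⅘) = -0*94/105 = -5*0 = 0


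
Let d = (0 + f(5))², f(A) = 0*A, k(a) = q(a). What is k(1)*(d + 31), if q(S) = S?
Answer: 31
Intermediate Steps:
k(a) = a
f(A) = 0
d = 0 (d = (0 + 0)² = 0² = 0)
k(1)*(d + 31) = 1*(0 + 31) = 1*31 = 31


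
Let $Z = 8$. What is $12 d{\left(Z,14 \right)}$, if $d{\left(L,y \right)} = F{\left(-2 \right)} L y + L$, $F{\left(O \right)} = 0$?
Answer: $96$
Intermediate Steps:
$d{\left(L,y \right)} = L$ ($d{\left(L,y \right)} = 0 L y + L = 0 y + L = 0 + L = L$)
$12 d{\left(Z,14 \right)} = 12 \cdot 8 = 96$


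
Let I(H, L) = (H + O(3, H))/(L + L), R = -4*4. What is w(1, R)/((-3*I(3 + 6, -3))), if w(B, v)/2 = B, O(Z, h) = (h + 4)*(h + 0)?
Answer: 2/63 ≈ 0.031746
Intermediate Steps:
R = -16
O(Z, h) = h*(4 + h) (O(Z, h) = (4 + h)*h = h*(4 + h))
w(B, v) = 2*B
I(H, L) = (H + H*(4 + H))/(2*L) (I(H, L) = (H + H*(4 + H))/(L + L) = (H + H*(4 + H))/((2*L)) = (H + H*(4 + H))*(1/(2*L)) = (H + H*(4 + H))/(2*L))
w(1, R)/((-3*I(3 + 6, -3))) = (2*1)/((-3*(3 + 6)*(5 + (3 + 6))/(2*(-3)))) = 2/((-3*9*(-1)*(5 + 9)/(2*3))) = 2/((-3*9*(-1)*14/(2*3))) = 2/((-3*(-21))) = 2/63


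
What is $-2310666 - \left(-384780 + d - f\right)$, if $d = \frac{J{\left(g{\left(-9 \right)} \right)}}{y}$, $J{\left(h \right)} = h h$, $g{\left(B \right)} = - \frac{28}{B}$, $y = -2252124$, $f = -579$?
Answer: $- \frac{12551060106917}{6515073} \approx -1.9265 \cdot 10^{6}$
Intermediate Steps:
$J{\left(h \right)} = h^{2}$
$d = - \frac{28}{6515073}$ ($d = \frac{\left(- \frac{28}{-9}\right)^{2}}{-2252124} = \left(\left(-28\right) \left(- \frac{1}{9}\right)\right)^{2} \left(- \frac{1}{2252124}\right) = \left(\frac{28}{9}\right)^{2} \left(- \frac{1}{2252124}\right) = \frac{784}{81} \left(- \frac{1}{2252124}\right) = - \frac{28}{6515073} \approx -4.2977 \cdot 10^{-6}$)
$-2310666 - \left(-384780 + d - f\right) = -2310666 + \left(\left(605 \cdot 636 - 579\right) - - \frac{28}{6515073}\right) = -2310666 + \left(\left(384780 - 579\right) + \frac{28}{6515073}\right) = -2310666 + \left(384201 + \frac{28}{6515073}\right) = -2310666 + \frac{2503097561701}{6515073} = - \frac{12551060106917}{6515073}$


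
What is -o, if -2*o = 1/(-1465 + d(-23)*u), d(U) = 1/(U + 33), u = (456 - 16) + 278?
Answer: -5/13932 ≈ -0.00035889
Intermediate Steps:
u = 718 (u = 440 + 278 = 718)
d(U) = 1/(33 + U)
o = 5/13932 (o = -1/(2*(-1465 + 718/(33 - 23))) = -1/(2*(-1465 + 718/10)) = -1/(2*(-1465 + (1/10)*718)) = -1/(2*(-1465 + 359/5)) = -1/(2*(-6966/5)) = -1/2*(-5/6966) = 5/13932 ≈ 0.00035889)
-o = -1*5/13932 = -5/13932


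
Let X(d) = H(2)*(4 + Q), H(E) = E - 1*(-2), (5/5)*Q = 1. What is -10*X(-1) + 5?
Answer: -195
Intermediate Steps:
Q = 1
H(E) = 2 + E (H(E) = E + 2 = 2 + E)
X(d) = 20 (X(d) = (2 + 2)*(4 + 1) = 4*5 = 20)
-10*X(-1) + 5 = -10*20 + 5 = -200 + 5 = -195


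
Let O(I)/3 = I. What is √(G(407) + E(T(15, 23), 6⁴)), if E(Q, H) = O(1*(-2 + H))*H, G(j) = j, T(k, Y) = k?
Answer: √5031479 ≈ 2243.1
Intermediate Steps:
O(I) = 3*I
E(Q, H) = H*(-6 + 3*H) (E(Q, H) = (3*(1*(-2 + H)))*H = (3*(-2 + H))*H = (-6 + 3*H)*H = H*(-6 + 3*H))
√(G(407) + E(T(15, 23), 6⁴)) = √(407 + 3*6⁴*(-2 + 6⁴)) = √(407 + 3*1296*(-2 + 1296)) = √(407 + 3*1296*1294) = √(407 + 5031072) = √5031479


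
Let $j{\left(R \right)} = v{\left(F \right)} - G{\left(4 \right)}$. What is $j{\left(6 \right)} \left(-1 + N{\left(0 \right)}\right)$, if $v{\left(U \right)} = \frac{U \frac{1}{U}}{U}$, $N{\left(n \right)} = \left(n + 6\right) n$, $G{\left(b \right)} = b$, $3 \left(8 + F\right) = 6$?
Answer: $\frac{25}{6} \approx 4.1667$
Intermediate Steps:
$F = -6$ ($F = -8 + \frac{1}{3} \cdot 6 = -8 + 2 = -6$)
$N{\left(n \right)} = n \left(6 + n\right)$ ($N{\left(n \right)} = \left(6 + n\right) n = n \left(6 + n\right)$)
$v{\left(U \right)} = \frac{1}{U}$ ($v{\left(U \right)} = 1 \frac{1}{U} = \frac{1}{U}$)
$j{\left(R \right)} = - \frac{25}{6}$ ($j{\left(R \right)} = \frac{1}{-6} - 4 = - \frac{1}{6} - 4 = - \frac{25}{6}$)
$j{\left(6 \right)} \left(-1 + N{\left(0 \right)}\right) = - \frac{25 \left(-1 + 0 \left(6 + 0\right)\right)}{6} = - \frac{25 \left(-1 + 0 \cdot 6\right)}{6} = - \frac{25 \left(-1 + 0\right)}{6} = \left(- \frac{25}{6}\right) \left(-1\right) = \frac{25}{6}$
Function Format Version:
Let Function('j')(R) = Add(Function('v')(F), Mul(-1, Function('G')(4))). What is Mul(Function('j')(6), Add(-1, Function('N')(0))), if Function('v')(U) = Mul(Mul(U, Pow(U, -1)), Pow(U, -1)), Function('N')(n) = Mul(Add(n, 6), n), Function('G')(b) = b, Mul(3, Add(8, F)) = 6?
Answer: Rational(25, 6) ≈ 4.1667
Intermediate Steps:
F = -6 (F = Add(-8, Mul(Rational(1, 3), 6)) = Add(-8, 2) = -6)
Function('N')(n) = Mul(n, Add(6, n)) (Function('N')(n) = Mul(Add(6, n), n) = Mul(n, Add(6, n)))
Function('v')(U) = Pow(U, -1) (Function('v')(U) = Mul(1, Pow(U, -1)) = Pow(U, -1))
Function('j')(R) = Rational(-25, 6) (Function('j')(R) = Add(Pow(-6, -1), Mul(-1, 4)) = Add(Rational(-1, 6), -4) = Rational(-25, 6))
Mul(Function('j')(6), Add(-1, Function('N')(0))) = Mul(Rational(-25, 6), Add(-1, Mul(0, Add(6, 0)))) = Mul(Rational(-25, 6), Add(-1, Mul(0, 6))) = Mul(Rational(-25, 6), Add(-1, 0)) = Mul(Rational(-25, 6), -1) = Rational(25, 6)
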